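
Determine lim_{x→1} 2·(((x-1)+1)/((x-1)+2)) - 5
Direct substitution at x = 1 gives -4.

Final answer: -4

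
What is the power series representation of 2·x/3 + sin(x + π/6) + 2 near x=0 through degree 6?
-x^6/1440 + √(3)·x^5/240 + x^4/48 - √(3)·x^3/12 - x^2/4 + x·(2/3 + √(3)/2) + 5/2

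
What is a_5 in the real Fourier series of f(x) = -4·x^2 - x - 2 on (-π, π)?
a_5 = (1/π) ∫_{-π}^{π} f(x)·cos(5x) dx.
Evaluate the integral (use parity and integration by parts as needed): a_5 = 16/25.

Final answer: 16/25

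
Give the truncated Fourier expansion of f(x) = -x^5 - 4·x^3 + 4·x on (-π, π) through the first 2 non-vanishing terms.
(-2·π^4 - 184 + 32·π^2)·sin(x) + (-π^2 - 5/2 + π^4)·sin(2·x)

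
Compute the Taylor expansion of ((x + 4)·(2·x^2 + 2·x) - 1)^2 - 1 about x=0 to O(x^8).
4·x^6 + 40·x^5 + 132·x^4 + 156·x^3 + 44·x^2 - 16·x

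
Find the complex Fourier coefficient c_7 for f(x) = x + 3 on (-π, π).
Compute the real Fourier coefficients first: a_7 = 0, b_7 = 2/7.
Then c_7 = (a_7 − i·b_7)/2 = -i/7.

Final answer: -i/7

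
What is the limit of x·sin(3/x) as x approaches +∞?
As x → +∞: let u = 3/x → 0⁺; then x·sin(3/x) = 3·sin(u)/u → 3·1 = 3.
Limit = 3.

Final answer: 3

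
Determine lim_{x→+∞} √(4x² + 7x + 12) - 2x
As x → +∞: multiply by the conjugate to get (7x+12)/(√(4x²+7x+12)+2x); the denominator ~ 4x, so the limit is 7/4.
Limit = 7/4.

Final answer: 7/4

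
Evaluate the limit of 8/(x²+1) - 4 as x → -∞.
Evaluate the dominant behaviour as x → -∞; each term tends to a finite value or vanishes.
Limit = -4.

Final answer: -4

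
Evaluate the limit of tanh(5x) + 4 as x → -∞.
Evaluate the dominant behaviour as x → -∞; each term tends to a finite value or vanishes.
Limit = 3.

Final answer: 3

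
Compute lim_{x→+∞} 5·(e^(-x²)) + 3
Evaluate the dominant behaviour as x → +∞; each term tends to a finite value or vanishes.
Limit = 3.

Final answer: 3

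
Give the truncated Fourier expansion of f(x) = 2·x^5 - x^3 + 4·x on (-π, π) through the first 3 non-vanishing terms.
(-82·π^2 + 4·π^4 + 500)·sin(x) + (-2·π^4 - 41/2 + 11·π^2)·sin(2·x) + (-98·π^2/27 + 412/81 + 4·π^4/3)·sin(3·x)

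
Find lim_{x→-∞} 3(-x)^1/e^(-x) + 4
The quotient is an ∞/∞ indeterminate form as x → -∞.
Compare growth rates of the dominant terms (exponentials ≫ polynomials ≫ logarithms), or apply L'Hôpital's rule; the quotient → 0.
Adding the constant: 0 + 4 = 4. Limit = 4.

Final answer: 4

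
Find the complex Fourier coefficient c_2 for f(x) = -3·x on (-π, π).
Compute the real Fourier coefficients first: a_2 = 0, b_2 = 3.
Then c_2 = (a_2 − i·b_2)/2 = -3·i/2.

Final answer: -3·i/2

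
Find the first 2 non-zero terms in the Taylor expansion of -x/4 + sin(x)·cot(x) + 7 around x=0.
8 - x/4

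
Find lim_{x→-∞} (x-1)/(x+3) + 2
Evaluate the dominant behaviour as x → -∞; each term tends to a finite value or vanishes.
Limit = 3.

Final answer: 3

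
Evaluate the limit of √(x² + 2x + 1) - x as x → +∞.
As x → +∞: multiply by the conjugate to get (2x+1)/(√(x²+2x+1)+x); the denominator ~ 2x, so the limit is 2/2 = 1.
Limit = 1.

Final answer: 1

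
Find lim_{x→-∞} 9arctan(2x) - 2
Evaluate the dominant behaviour as x → -∞; each term tends to a finite value or vanishes.
Limit = -9·π/2 - 2.

Final answer: -9·π/2 - 2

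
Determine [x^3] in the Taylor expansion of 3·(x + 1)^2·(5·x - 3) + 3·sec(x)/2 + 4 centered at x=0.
Expand to order 3: 3·(x + 1)^2·(5·x - 3) + 3·sec(x)/2 + 4 = 15·x^3 + 87·x^2/4 - 3·x - 7/2 + O(x^4).
The coefficient of x^3 is 15.

Final answer: 15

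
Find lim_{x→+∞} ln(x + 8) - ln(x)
This is an ∞ − ∞ indeterminate form.
Combine the logarithms: ln(x+8) − ln(x) = ln((x+8)/(x)) = ln(1 + 8/(x)) → ln(1) = 0.
Limit = 0.

Final answer: 0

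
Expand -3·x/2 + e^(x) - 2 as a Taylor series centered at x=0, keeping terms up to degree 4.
x^4/24 + x^3/6 + x^2/2 - x/2 - 1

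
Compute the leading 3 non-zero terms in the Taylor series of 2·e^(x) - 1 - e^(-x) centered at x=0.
x^3/2 + x^2/2 + 3·x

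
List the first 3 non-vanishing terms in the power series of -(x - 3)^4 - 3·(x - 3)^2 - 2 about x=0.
-57·x^2 + 126·x - 110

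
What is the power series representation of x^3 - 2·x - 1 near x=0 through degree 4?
x^3 - 2·x - 1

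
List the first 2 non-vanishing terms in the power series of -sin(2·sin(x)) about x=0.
5·x^3/3 - 2·x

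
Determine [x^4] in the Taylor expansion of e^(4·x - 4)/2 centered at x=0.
Expand to order 4: e^(4·x - 4)/2 = 16·x^4·e^(-4)/3 + 16·x^3·e^(-4)/3 + 4·x^2·e^(-4) + 2·x·e^(-4) + e^(-4)/2 + O(x^5).
The coefficient of x^4 is 16·e^(-4)/3.

Final answer: 16·e^(-4)/3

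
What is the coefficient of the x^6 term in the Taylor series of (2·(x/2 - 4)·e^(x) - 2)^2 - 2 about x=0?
Expand to order 6: (2·(x/2 - 4)·e^(x) - 2)^2 - 2 = 21·x^6/10 + 47·x^5/6 + 24·x^4 + 176·x^3/3 + 109·x^2 + 140·x + 98 + O(x^7).
The coefficient of x^6 is 21/10.

Final answer: 21/10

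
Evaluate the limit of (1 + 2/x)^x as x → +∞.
As x → +∞: this is the defining limit (1 + 2/x)^x → e^2.
Limit = e^(2).

Final answer: e^(2)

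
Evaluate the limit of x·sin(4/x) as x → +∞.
As x → +∞: let u = 4/x → 0⁺; then x·sin(4/x) = 4·sin(u)/u → 4·1 = 4.
Limit = 4.

Final answer: 4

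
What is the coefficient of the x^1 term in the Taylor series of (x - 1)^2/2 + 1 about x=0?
Expand to order 1: (x - 1)^2/2 + 1 = 3/2 - x + O(x^2).
The coefficient of x^1 is -1.

Final answer: -1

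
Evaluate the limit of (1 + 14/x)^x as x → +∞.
As x → +∞: this is the defining limit (1 + 14/x)^x → e^14.
Limit = e^(14).

Final answer: e^(14)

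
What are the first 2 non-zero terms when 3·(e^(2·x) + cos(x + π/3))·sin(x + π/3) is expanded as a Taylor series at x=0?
3·√(3)·x + 9·√(3)/4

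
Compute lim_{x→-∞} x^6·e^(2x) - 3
The product is a 0·∞ indeterminate form at x → -∞.
Rewrite the product as x^6 / e^(-2x) (an ∞/∞ form) and apply L'Hôpital, or use the standard hierarchy e^(2|x|) ≫ |x^6| as x → -∞.
The indeterminate product → 0, so the limit = -3.

Final answer: -3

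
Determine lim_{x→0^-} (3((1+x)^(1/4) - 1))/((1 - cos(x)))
Both numerator and denominator → 0 as x → 0^-; this is a 0/0 indeterminate form.
Expand each to leading order near x = 0: numerator ~ 3·x/4, denominator ~ x^2/2.
The limit of the ratio is -∞.

Final answer: -∞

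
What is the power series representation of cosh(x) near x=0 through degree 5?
x^4/24 + x^2/2 + 1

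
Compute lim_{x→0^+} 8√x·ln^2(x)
This is a 0·∞ indeterminate form at x → 0⁺.
Rewrite the product as 8·ln^2(x) / x^(-1/2) and apply L'Hôpital, or use the standard hierarchy x^(-1/2) ≫ |ln x|^2 as x → 0⁺.
The indeterminate product → 0, so the limit = 0.

Final answer: 0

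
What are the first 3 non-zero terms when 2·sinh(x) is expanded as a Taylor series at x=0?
x^5/60 + x^3/3 + 2·x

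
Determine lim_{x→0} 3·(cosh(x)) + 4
Direct substitution at x = 0 gives 7.

Final answer: 7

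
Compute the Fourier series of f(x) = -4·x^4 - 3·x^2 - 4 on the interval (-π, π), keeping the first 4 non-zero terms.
(-180 + 32·π^2)·cos(x) + (9 - 8·π^2)·cos(2·x) + (-28/27 + 32·π^2/9)·cos(3·x) - 4·π^4/5 - π^2 - 4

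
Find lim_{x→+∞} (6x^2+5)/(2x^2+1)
This is an ∞/∞ indeterminate form as x → +∞.
Divide numerator and denominator by x^2 and let the lower-order terms vanish; the leading terms give 6/2 = 3.
Limit = 3.

Final answer: 3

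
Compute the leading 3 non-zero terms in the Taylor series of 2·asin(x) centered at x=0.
3·x^5/20 + x^3/3 + 2·x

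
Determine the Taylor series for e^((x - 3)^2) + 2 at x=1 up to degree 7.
2 + e^(4) - 4·e^(4)·(x - 1) + 9·e^(4)·(x - 1)^2 - 44·e^(4)·(x - 1)^3/3 + 115·e^(4)·(x - 1)^4/6 - 106·e^(4)·(x - 1)^5/5 + 1847·e^(4)·(x - 1)^6/90 - 5602·e^(4)·(x - 1)^7/315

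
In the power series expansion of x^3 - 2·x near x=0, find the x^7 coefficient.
Expand to order 7: x^3 - 2·x = x^3 - 2·x + O(x^8).
The coefficient of x^7 is 0.

Final answer: 0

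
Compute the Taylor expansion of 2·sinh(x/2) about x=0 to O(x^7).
x^5/1920 + x^3/24 + x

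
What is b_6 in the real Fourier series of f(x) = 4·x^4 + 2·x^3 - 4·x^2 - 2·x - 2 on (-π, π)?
b_6 = (1/π) ∫_{-π}^{π} f(x)·sin(6x) dx.
Evaluate the integral (use parity and integration by parts as needed): b_6 = 7/9 - 2·π^2/3.

Final answer: 7/9 - 2·π^2/3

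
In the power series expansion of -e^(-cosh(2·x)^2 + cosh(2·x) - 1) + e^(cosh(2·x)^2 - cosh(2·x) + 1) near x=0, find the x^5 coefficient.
Expand to order 5: -e^(-cosh(2·x)^2 + cosh(2·x) - 1) + e^(cosh(2·x)^2 - cosh(2·x) + 1) = x^4·(8·e^(-1)/3 + 20·e/3) + x^2·(2·e^(-1) + 2·e) - e^(-1) + e + O(x^6).
The coefficient of x^5 is 0.

Final answer: 0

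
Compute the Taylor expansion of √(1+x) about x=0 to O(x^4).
x^3/16 - x^2/8 + x/2 + 1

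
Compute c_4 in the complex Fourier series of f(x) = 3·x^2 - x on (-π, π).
Compute the real Fourier coefficients first: a_4 = 3/4, b_4 = 1/2.
Then c_4 = (a_4 − i·b_4)/2 = 3/8 - i/4.

Final answer: 3/8 - i/4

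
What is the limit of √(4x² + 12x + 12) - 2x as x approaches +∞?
As x → +∞: multiply by the conjugate to get (12x+12)/(√(4x²+12x+12)+2x); the denominator ~ 4x, so the limit is 12/4 = 3.
Limit = 3.

Final answer: 3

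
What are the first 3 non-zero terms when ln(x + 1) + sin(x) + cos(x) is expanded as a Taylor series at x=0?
-x^2 + 2·x + 1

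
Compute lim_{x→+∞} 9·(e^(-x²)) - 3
Evaluate the dominant behaviour as x → +∞; each term tends to a finite value or vanishes.
Limit = -3.

Final answer: -3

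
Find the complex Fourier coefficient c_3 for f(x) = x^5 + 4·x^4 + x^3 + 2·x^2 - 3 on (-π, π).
Compute the real Fourier coefficients first: a_3 = 40/27 - 32·π^2/9, b_3 = -22·π^2/27 + 44/81 + 2·π^4/3.
Then c_3 = (a_3 − i·b_3)/2 = -16·π^2/9 + 20/27 - i·π^4/3 - 22·i/81 + 11·i·π^2/27.

Final answer: -16·π^2/9 + 20/27 - i·π^4/3 - 22·i/81 + 11·i·π^2/27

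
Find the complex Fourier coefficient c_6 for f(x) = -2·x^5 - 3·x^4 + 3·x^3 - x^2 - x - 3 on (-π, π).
Compute the real Fourier coefficients first: a_6 = -2·π^2/3, b_6 = -37·π^2/27 + 91/162 + 2·π^4/3.
Then c_6 = (a_6 − i·b_6)/2 = -π^2/3 - i·π^4/3 - 91·i/324 + 37·i·π^2/54.

Final answer: -π^2/3 - i·π^4/3 - 91·i/324 + 37·i·π^2/54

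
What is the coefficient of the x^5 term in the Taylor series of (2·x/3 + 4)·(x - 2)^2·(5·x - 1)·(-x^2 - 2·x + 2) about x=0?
Expand to order 5: (2·x/3 + 4)·(x - 2)^2·(5·x - 1)·(-x^2 - 2·x + 2) = -38·x^5/3 + 188·x^4/3 + 164·x^3/3 - 920·x^2/3 + 656·x/3 - 32 + O(x^6).
The coefficient of x^5 is -38/3.

Final answer: -38/3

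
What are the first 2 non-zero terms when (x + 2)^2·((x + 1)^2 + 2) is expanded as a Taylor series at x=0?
20·x + 12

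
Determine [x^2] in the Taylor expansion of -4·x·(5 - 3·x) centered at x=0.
Expand to order 2: -4·x·(5 - 3·x) = 12·x^2 - 20·x + O(x^3).
The coefficient of x^2 is 12.

Final answer: 12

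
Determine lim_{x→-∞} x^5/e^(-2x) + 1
The quotient is an ∞/∞ indeterminate form as x → -∞.
Compare growth rates of the dominant terms (exponentials ≫ polynomials ≫ logarithms), or apply L'Hôpital's rule; the quotient → 0.
Adding the constant: 0 + 1 = 1. Limit = 1.

Final answer: 1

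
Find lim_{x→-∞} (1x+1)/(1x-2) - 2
Evaluate the dominant behaviour as x → -∞; each term tends to a finite value or vanishes.
Limit = -1.

Final answer: -1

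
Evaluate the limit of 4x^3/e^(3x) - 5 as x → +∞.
The quotient is an ∞/∞ indeterminate form as x → +∞.
The exponential denominator e^(3x) dominates the polynomial numerator (e^x ≫ x^3 as x → ∞), so the quotient → 0.
Adding the constant: 0 - 5 = -5. Limit = -5.

Final answer: -5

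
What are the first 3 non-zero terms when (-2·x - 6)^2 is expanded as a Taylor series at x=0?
4·x^2 + 24·x + 36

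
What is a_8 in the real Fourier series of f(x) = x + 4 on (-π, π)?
a_8 = (1/π) ∫_{-π}^{π} f(x)·cos(8x) dx.
Evaluate the integral (use parity and integration by parts as needed): a_8 = 0.

Final answer: 0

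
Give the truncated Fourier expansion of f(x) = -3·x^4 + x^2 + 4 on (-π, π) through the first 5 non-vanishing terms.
(-148 + 24·π^2)·cos(x) + (10 - 6·π^2)·cos(2·x) + (-20/9 + 8·π^2/3)·cos(3·x) + (13/16 - 3·π^2/2)·cos(4·x) - 3·π^4/5 + π^2/3 + 4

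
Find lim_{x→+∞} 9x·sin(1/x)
As x → +∞: let u = 1/x → 0⁺; then 9·x·sin(1/x) = 9·1·sin(u)/u → 9·1·1 = 9.
Limit = 9.

Final answer: 9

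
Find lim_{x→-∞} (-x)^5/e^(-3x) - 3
The quotient is an ∞/∞ indeterminate form as x → -∞.
Compare growth rates of the dominant terms (exponentials ≫ polynomials ≫ logarithms), or apply L'Hôpital's rule; the quotient → 0.
Adding the constant: 0 - 3 = -3. Limit = -3.

Final answer: -3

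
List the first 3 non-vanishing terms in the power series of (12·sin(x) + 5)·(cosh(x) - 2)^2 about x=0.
-5·x^2 + 12·x + 5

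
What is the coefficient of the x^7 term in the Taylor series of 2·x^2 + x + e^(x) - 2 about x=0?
Expand to order 7: 2·x^2 + x + e^(x) - 2 = x^7/5040 + x^6/720 + x^5/120 + x^4/24 + x^3/6 + 5·x^2/2 + 2·x - 1 + O(x^8).
The coefficient of x^7 is 1/5040.

Final answer: 1/5040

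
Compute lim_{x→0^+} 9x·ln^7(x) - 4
The product is a 0·∞ indeterminate form at x → 0⁺.
Rewrite the product as 9·ln^7(x) / x^(-1) and apply L'Hôpital, or use the standard hierarchy x^(-1) ≫ |ln x|^7 as x → 0⁺.
The indeterminate product → 0, so the limit = -4.

Final answer: -4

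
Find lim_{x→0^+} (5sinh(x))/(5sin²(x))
Both numerator and denominator → 0 as x → 0^+; this is a 0/0 indeterminate form.
Expand each to leading order near x = 0: numerator ~ 5·x, denominator ~ 5·x^2.
The limit of the ratio is ∞.

Final answer: ∞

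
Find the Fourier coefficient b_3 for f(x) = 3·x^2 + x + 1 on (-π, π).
b_3 = (1/π) ∫_{-π}^{π} f(x)·sin(3x) dx.
Evaluate the integral (use parity and integration by parts as needed): b_3 = 2/3.

Final answer: 2/3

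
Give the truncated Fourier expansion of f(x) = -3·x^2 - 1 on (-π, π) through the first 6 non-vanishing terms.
12·cos(x) - 3·cos(2·x) + 4·cos(3·x)/3 - 3·cos(4·x)/4 + 12·cos(5·x)/25 - π^2 - 1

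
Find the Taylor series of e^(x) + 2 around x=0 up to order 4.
x^4/24 + x^3/6 + x^2/2 + x + 3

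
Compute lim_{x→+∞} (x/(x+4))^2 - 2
As x → +∞: x/(x+4) = 1/(1 + 4/x) → 1, and the 2nd power of a limit-1 base also → 1; with the additive constant, 1 - 2 = -1.
Limit = -1.

Final answer: -1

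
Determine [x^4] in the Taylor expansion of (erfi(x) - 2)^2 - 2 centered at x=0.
Expand to order 4: (erfi(x) - 2)^2 - 2 = 8·x^4/(3·π) - 8·x^3/(3·√(π)) + 4·x^2/π - 8·x/√(π) + 2 + O(x^5).
The coefficient of x^4 is 8/(3·π).

Final answer: 8/(3·π)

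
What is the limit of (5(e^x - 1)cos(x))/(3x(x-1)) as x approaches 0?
Both numerator and denominator → 0 as x → 0; this is a 0/0 indeterminate form.
Expand each to leading order near x = 0: numerator ~ 5·x, denominator ~ -3·x.
The limit of the ratio is -5/3.

Final answer: -5/3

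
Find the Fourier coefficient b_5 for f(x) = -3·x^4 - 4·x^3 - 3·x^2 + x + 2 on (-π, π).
b_5 = (1/π) ∫_{-π}^{π} f(x)·sin(5x) dx.
Evaluate the integral (use parity and integration by parts as needed): b_5 = 98/125 - 8·π^2/5.

Final answer: 98/125 - 8·π^2/5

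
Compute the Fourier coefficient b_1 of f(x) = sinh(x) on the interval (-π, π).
b_1 = (1/π) ∫_{-π}^{π} f(x)·sin(1x) dx.
Evaluate the integral (use parity and integration by parts as needed): b_1 = sinh(π)/π.

Final answer: sinh(π)/π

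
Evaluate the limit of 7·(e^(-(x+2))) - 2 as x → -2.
Direct substitution at x = -2 gives 5.

Final answer: 5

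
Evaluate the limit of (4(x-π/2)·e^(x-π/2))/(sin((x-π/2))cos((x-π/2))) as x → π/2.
Both numerator and denominator → 0 as x → π/2; this is a 0/0 indeterminate form.
Expand each to leading order near x = π/2: numerator ~ 4·(x - π/2), denominator ~ (x - π/2).
The limit of the ratio is 4.

Final answer: 4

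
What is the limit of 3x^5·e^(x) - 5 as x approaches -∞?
The product is a 0·∞ indeterminate form at x → -∞.
Rewrite the product as 3x^5 / e^(-x) (an ∞/∞ form) and apply L'Hôpital, or use the standard hierarchy e^(|x|) ≫ |x^5| as x → -∞.
The indeterminate product → 0, so the limit = -5.

Final answer: -5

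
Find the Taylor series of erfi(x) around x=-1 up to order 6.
-erfi(1) + 2·e·(x + 1)/√(π) - 2·e·(x + 1)^2/√(π) + 2·e·(x + 1)^3/√(π) - 5·e·(x + 1)^4/(3·√(π)) + 19·e·(x + 1)^5/(15·√(π)) - 13·e·(x + 1)^6/(15·√(π))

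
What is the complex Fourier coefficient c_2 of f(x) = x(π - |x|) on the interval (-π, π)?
Compute the real Fourier coefficients first: a_2 = 0, b_2 = 0.
Then c_2 = (a_2 − i·b_2)/2 = 0.

Final answer: 0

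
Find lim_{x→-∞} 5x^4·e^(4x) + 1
The product is a 0·∞ indeterminate form at x → -∞.
Rewrite the product as 5x^4 / e^(-4x) (an ∞/∞ form) and apply L'Hôpital, or use the standard hierarchy e^(4|x|) ≫ |x^4| as x → -∞.
The indeterminate product → 0, so the limit = 1.

Final answer: 1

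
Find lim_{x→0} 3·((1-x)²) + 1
Direct substitution at x = 0 gives 4.

Final answer: 4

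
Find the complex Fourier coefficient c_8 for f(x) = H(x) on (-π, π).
Compute the real Fourier coefficients first: a_8 = 0, b_8 = 0.
Then c_8 = (a_8 − i·b_8)/2 = 0.

Final answer: 0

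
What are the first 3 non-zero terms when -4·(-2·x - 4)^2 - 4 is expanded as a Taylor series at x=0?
-16·x^2 - 64·x - 68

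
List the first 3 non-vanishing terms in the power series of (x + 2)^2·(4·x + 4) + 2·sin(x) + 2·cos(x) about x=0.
19·x^2 + 34·x + 18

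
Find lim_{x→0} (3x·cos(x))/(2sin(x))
Both numerator and denominator → 0 as x → 0; this is a 0/0 indeterminate form.
Expand each to leading order near x = 0: numerator ~ 3·x, denominator ~ 2·x.
The limit of the ratio is 3/2.

Final answer: 3/2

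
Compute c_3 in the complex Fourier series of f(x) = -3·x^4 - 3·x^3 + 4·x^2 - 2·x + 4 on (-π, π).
Compute the real Fourier coefficients first: a_3 = -32/9 + 8·π^2/3, b_3 = -2·π^2.
Then c_3 = (a_3 − i·b_3)/2 = -16/9 + 4·π^2/3 + i·π^2.

Final answer: -16/9 + 4·π^2/3 + i·π^2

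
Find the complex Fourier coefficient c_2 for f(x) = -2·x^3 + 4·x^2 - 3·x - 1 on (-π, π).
Compute the real Fourier coefficients first: a_2 = 4, b_2 = 2·π^2.
Then c_2 = (a_2 − i·b_2)/2 = 2 - i·π^2.

Final answer: 2 - i·π^2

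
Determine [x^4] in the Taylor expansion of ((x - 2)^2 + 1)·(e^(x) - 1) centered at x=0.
Expand to order 4: ((x - 2)^2 + 1)·(e^(x) - 1) = x^4/24 - x^3/6 - 3·x^2/2 + 5·x + O(x^5).
The coefficient of x^4 is 1/24.

Final answer: 1/24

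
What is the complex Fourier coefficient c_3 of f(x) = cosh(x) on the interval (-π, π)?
Compute the real Fourier coefficients first: a_3 = -sinh(π)/(5·π), b_3 = 0.
Then c_3 = (a_3 − i·b_3)/2 = -sinh(π)/(10·π).

Final answer: -sinh(π)/(10·π)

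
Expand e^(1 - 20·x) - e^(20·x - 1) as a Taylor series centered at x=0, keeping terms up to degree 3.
x^3·(-4000·e/3 - 4000·e^(-1)/3) + x^2·(-200·e^(-1) + 200·e) + x·(-20·e - 20·e^(-1)) - e^(-1) + e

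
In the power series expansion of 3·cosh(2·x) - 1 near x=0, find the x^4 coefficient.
Expand to order 4: 3·cosh(2·x) - 1 = 2·x^4 + 6·x^2 + 2 + O(x^5).
The coefficient of x^4 is 2.

Final answer: 2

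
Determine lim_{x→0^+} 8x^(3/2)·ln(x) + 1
The product is a 0·∞ indeterminate form at x → 0⁺.
Rewrite the product as 8·ln(x) / x^(-3/2) and apply L'Hôpital, or use the standard hierarchy x^(-3/2) ≫ |ln x| as x → 0⁺.
The indeterminate product → 0, so the limit = 1.

Final answer: 1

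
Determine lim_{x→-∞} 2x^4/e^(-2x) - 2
The quotient is an ∞/∞ indeterminate form as x → -∞.
Compare growth rates of the dominant terms (exponentials ≫ polynomials ≫ logarithms), or apply L'Hôpital's rule; the quotient → 0.
Adding the constant: 0 - 2 = -2. Limit = -2.

Final answer: -2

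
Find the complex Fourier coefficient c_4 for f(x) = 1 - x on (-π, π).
Compute the real Fourier coefficients first: a_4 = 0, b_4 = 1/2.
Then c_4 = (a_4 − i·b_4)/2 = -i/4.

Final answer: -i/4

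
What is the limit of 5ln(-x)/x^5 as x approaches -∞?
This is an ∞/∞ indeterminate form as x → -∞.
Compare growth rates of the dominant terms (exponentials ≫ polynomials ≫ logarithms), or apply L'Hôpital's rule; the quotient → 0.
Limit = 0.

Final answer: 0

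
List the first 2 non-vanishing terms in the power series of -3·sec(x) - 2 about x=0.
-3·x^2/2 - 5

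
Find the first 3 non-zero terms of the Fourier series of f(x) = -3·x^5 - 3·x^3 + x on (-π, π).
(-682 - 6·π^4 + 114·π^2)·sin(x) + (-12·π^2 + 17 + 3·π^4)·sin(2·x) + (-2·π^4 - 26/27 + 22·π^2/9)·sin(3·x)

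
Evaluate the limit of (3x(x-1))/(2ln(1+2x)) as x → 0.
Both numerator and denominator → 0 as x → 0; this is a 0/0 indeterminate form.
Expand each to leading order near x = 0: numerator ~ -3·x, denominator ~ 4·x.
The limit of the ratio is -3/4.

Final answer: -3/4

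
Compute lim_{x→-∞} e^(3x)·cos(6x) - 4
Evaluate the dominant behaviour as x → -∞; each term tends to a finite value or vanishes.
Limit = -4.

Final answer: -4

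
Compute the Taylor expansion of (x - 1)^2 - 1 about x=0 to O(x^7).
x^2 - 2·x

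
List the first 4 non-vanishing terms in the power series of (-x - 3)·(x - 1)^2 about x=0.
-x^3 - x^2 + 5·x - 3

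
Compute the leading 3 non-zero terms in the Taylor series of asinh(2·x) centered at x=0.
12·x^5/5 - 4·x^3/3 + 2·x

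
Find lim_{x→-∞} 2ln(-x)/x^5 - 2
The quotient is an ∞/∞ indeterminate form as x → -∞.
Compare growth rates of the dominant terms (exponentials ≫ polynomials ≫ logarithms), or apply L'Hôpital's rule; the quotient → 0.
Adding the constant: 0 - 2 = -2. Limit = -2.

Final answer: -2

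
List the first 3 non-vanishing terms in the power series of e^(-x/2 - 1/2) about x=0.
x^2·e^(-1/2)/8 - x·e^(-1/2)/2 + e^(-1/2)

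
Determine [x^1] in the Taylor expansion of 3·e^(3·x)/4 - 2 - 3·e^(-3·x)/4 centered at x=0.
Expand to order 1: 3·e^(3·x)/4 - 2 - 3·e^(-3·x)/4 = 9·x/2 - 2 + O(x^2).
The coefficient of x^1 is 9/2.

Final answer: 9/2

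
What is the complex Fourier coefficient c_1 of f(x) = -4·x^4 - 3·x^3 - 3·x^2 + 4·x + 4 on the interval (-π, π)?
Compute the real Fourier coefficients first: a_1 = -180 + 32·π^2, b_1 = 44 - 6·π^2.
Then c_1 = (a_1 − i·b_1)/2 = -90 + 16·π^2 - 22·i + 3·i·π^2.

Final answer: -90 + 16·π^2 - 22·i + 3·i·π^2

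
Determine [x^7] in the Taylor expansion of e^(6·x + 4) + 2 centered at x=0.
Expand to order 7: e^(6·x + 4) + 2 = 1944·x^7·e^(4)/35 + 324·x^6·e^(4)/5 + 324·x^5·e^(4)/5 + 54·x^4·e^(4) + 36·x^3·e^(4) + 18·x^2·e^(4) + 6·x·e^(4) + 2 + e^(4) + O(x^8).
The coefficient of x^7 is 1944·e^(4)/35.

Final answer: 1944·e^(4)/35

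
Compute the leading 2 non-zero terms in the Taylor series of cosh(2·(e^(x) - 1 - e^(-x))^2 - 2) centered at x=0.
32·x^2 + 1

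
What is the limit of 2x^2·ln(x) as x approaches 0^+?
This is a 0·∞ indeterminate form at x → 0⁺.
Rewrite the product as 2·ln(x) / x^(-2) and apply L'Hôpital, or use the standard hierarchy x^(-2) ≫ |ln x| as x → 0⁺.
The indeterminate product → 0, so the limit = 0.

Final answer: 0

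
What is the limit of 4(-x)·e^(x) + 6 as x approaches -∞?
The product is a 0·∞ indeterminate form at x → -∞.
Rewrite the product as 4(-x) / e^(-x) (an ∞/∞ form) and apply L'Hôpital, or use the standard hierarchy e^(|x|) ≫ |(-x)| as x → -∞.
The indeterminate product → 0, so the limit = 6.

Final answer: 6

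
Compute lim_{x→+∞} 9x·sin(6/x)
As x → +∞: let u = 6/x → 0⁺; then 9·x·sin(6/x) = 9·6·sin(u)/u → 9·6·1 = 54.
Limit = 54.

Final answer: 54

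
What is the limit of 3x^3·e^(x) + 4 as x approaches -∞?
The product is a 0·∞ indeterminate form at x → -∞.
Rewrite the product as 3x^3 / e^(-x) (an ∞/∞ form) and apply L'Hôpital, or use the standard hierarchy e^(|x|) ≫ |x^3| as x → -∞.
The indeterminate product → 0, so the limit = 4.

Final answer: 4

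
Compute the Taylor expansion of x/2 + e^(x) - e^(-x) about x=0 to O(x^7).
x^5/60 + x^3/3 + 5·x/2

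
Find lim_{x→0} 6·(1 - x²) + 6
Direct substitution at x = 0 gives 12.

Final answer: 12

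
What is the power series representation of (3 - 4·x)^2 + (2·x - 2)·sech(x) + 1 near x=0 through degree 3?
-x^3 + 17·x^2 - 22·x + 8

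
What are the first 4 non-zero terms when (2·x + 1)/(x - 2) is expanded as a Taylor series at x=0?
-5·x^3/16 - 5·x^2/8 - 5·x/4 - 1/2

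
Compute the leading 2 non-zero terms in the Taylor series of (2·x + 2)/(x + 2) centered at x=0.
x/2 + 1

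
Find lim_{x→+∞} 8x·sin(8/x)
As x → +∞: let u = 8/x → 0⁺; then 8·x·sin(8/x) = 8·8·sin(u)/u → 8·8·1 = 64.
Limit = 64.

Final answer: 64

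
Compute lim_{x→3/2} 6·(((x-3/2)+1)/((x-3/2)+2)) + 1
Direct substitution at x = 3/2 gives 4.

Final answer: 4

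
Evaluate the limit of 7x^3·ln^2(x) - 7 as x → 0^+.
The product is a 0·∞ indeterminate form at x → 0⁺.
Rewrite the product as 7·ln^2(x) / x^(-3) and apply L'Hôpital, or use the standard hierarchy x^(-3) ≫ |ln x|^2 as x → 0⁺.
The indeterminate product → 0, so the limit = -7.

Final answer: -7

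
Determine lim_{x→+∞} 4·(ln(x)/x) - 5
Evaluate the dominant behaviour as x → +∞; each term tends to a finite value or vanishes.
Limit = -5.

Final answer: -5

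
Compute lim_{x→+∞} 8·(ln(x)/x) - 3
Evaluate the dominant behaviour as x → +∞; each term tends to a finite value or vanishes.
Limit = -3.

Final answer: -3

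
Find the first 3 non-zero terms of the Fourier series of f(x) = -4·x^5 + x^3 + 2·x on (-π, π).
(-968 - 8·π^4 + 162·π^2)·sin(x) + (-21·π^2 + 59/2 + 4·π^4)·sin(2·x) + (-8·π^4/3 - 248/81 + 178·π^2/27)·sin(3·x)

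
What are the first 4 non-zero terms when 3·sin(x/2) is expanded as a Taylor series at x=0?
-x^7/215040 + x^5/1280 - x^3/16 + 3·x/2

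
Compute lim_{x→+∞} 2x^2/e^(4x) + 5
The quotient is an ∞/∞ indeterminate form as x → +∞.
The exponential denominator e^(4x) dominates the polynomial numerator (e^x ≫ x^2 as x → ∞), so the quotient → 0.
Adding the constant: 0 + 5 = 5. Limit = 5.

Final answer: 5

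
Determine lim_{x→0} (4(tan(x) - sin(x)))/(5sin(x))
Both numerator and denominator → 0 as x → 0; this is a 0/0 indeterminate form.
Expand each to leading order near x = 0: numerator ~ 2·x^3, denominator ~ 5·x.
The limit of the ratio is 0.

Final answer: 0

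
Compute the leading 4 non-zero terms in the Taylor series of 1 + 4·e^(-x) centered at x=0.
-2·x^3/3 + 2·x^2 - 4·x + 5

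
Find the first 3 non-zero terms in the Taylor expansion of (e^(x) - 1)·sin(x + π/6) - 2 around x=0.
x^2·(1/4 + √(3)/2) + x/2 - 2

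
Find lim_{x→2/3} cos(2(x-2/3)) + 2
Direct substitution at x = 2/3 gives 3.

Final answer: 3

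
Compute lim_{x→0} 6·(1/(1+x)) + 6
Direct substitution at x = 0 gives 12.

Final answer: 12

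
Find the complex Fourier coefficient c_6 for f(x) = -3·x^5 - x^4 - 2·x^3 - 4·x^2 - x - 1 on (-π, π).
Compute the real Fourier coefficients first: a_6 = -2·π^2/9 - 11/27, b_6 = 17/54 + π^2/9 + π^4.
Then c_6 = (a_6 − i·b_6)/2 = -π^2/9 - 11/54 - i·π^4/2 - i·π^2/18 - 17·i/108.

Final answer: -π^2/9 - 11/54 - i·π^4/2 - i·π^2/18 - 17·i/108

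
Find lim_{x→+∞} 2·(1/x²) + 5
Evaluate the dominant behaviour as x → +∞; each term tends to a finite value or vanishes.
Limit = 5.

Final answer: 5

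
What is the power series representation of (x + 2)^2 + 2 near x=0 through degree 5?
x^2 + 4·x + 6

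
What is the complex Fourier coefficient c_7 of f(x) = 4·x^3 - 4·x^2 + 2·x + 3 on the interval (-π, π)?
Compute the real Fourier coefficients first: a_7 = 16/49, b_7 = 148/343 + 8·π^2/7.
Then c_7 = (a_7 − i·b_7)/2 = 8/49 - 4·i·π^2/7 - 74·i/343.

Final answer: 8/49 - 4·i·π^2/7 - 74·i/343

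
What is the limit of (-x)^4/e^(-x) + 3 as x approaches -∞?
The quotient is an ∞/∞ indeterminate form as x → -∞.
Compare growth rates of the dominant terms (exponentials ≫ polynomials ≫ logarithms), or apply L'Hôpital's rule; the quotient → 0.
Adding the constant: 0 + 3 = 3. Limit = 3.

Final answer: 3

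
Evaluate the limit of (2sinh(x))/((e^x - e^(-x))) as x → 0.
Both numerator and denominator → 0 as x → 0; this is a 0/0 indeterminate form.
Expand each to leading order near x = 0: numerator ~ 2·x, denominator ~ 2·x.
The limit of the ratio is 1.

Final answer: 1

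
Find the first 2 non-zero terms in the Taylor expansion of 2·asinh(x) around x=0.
-x^3/3 + 2·x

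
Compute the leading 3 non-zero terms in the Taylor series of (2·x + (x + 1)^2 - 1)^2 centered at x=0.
x^4 + 8·x^3 + 16·x^2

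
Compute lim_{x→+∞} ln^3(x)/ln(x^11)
This is an ∞/∞ indeterminate form as x → +∞.
Write ln(x^11) = 11·ln(x), reducing the quotient to ln^2(x)/11 → ∞.
Limit = ∞.

Final answer: ∞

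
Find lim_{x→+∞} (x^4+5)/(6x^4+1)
This is an ∞/∞ indeterminate form as x → +∞.
Divide numerator and denominator by x^4 and let the lower-order terms vanish; the leading terms give 1/6.
Limit = 1/6.

Final answer: 1/6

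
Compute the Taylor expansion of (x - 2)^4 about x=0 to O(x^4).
-8·x^3 + 24·x^2 - 32·x + 16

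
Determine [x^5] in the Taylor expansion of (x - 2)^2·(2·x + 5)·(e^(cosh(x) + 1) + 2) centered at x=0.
Expand to order 5: (x - 2)^2·(2·x + 5)·(e^(cosh(x) + 1) + 2) = -x^5·e^(2) + 11·x^4·e^(2)/6 + x^3·(4 - 4·e^(2)) + x^2·(-6 + 7·e^(2)) + x·(-12·e^(2) - 24) + 40 + 20·e^(2) + O(x^6).
The coefficient of x^5 is -e^(2).

Final answer: -e^(2)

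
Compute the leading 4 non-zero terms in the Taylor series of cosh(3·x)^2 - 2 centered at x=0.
162·x^6/5 + 27·x^4 + 9·x^2 - 1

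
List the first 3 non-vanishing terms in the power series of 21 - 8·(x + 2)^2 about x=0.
-8·x^2 - 32·x - 11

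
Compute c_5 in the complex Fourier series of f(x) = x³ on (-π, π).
Compute the real Fourier coefficients first: a_5 = 0, b_5 = -12/125 + 2·π^2/5.
Then c_5 = (a_5 − i·b_5)/2 = -i·π^2/5 + 6·i/125.

Final answer: -i·π^2/5 + 6·i/125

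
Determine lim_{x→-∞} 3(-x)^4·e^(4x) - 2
The product is a 0·∞ indeterminate form at x → -∞.
Rewrite the product as 3(-x)^4 / e^(-4x) (an ∞/∞ form) and apply L'Hôpital, or use the standard hierarchy e^(4|x|) ≫ |(-x)^4| as x → -∞.
The indeterminate product → 0, so the limit = -2.

Final answer: -2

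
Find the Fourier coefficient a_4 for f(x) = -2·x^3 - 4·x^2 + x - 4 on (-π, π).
a_4 = (1/π) ∫_{-π}^{π} f(x)·cos(4x) dx.
Evaluate the integral (use parity and integration by parts as needed): a_4 = -1.

Final answer: -1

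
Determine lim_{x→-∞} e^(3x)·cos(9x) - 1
Evaluate the dominant behaviour as x → -∞; each term tends to a finite value or vanishes.
Limit = -1.

Final answer: -1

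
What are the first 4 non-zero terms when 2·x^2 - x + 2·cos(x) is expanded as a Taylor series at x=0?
x^4/12 + x^2 - x + 2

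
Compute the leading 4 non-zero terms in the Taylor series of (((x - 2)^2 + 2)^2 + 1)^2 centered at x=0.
-3280·x^3 + 4376·x^2 - 3552·x + 1369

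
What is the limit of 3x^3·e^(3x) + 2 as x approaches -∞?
The product is a 0·∞ indeterminate form at x → -∞.
Rewrite the product as 3x^3 / e^(-3x) (an ∞/∞ form) and apply L'Hôpital, or use the standard hierarchy e^(3|x|) ≫ |x^3| as x → -∞.
The indeterminate product → 0, so the limit = 2.

Final answer: 2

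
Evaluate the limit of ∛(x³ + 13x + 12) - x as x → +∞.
This is an ∞ − ∞ indeterminate form.
Multiply by (A² + AB + B²)/(A² + AB + B²) where A = ∛(x³+13x + 12), B = x to use A³ − B³ = (A−B)(A²+AB+B²); the x³ terms cancel, leaving (13x + 12)/(A²+AB+B²) with denominator ~ 3x², so the limit is 0.
Limit = 0.

Final answer: 0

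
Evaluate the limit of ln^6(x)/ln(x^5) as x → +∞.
This is an ∞/∞ indeterminate form as x → +∞.
Write ln(x^5) = 5·ln(x), reducing the quotient to ln^5(x)/5 → ∞.
Limit = ∞.

Final answer: ∞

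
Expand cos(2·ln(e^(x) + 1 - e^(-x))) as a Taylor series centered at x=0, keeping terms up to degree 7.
-3362·x^7/45 + 224·x^6/45 + 56·x^5/3 - 64·x^4/3 + 16·x^3 - 8·x^2 + 1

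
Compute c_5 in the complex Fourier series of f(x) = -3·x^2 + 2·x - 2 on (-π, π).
Compute the real Fourier coefficients first: a_5 = 12/25, b_5 = 4/5.
Then c_5 = (a_5 − i·b_5)/2 = 6/25 - 2·i/5.

Final answer: 6/25 - 2·i/5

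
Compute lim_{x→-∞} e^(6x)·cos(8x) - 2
Evaluate the dominant behaviour as x → -∞; each term tends to a finite value or vanishes.
Limit = -2.

Final answer: -2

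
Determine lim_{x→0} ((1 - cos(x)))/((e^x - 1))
Both numerator and denominator → 0 as x → 0; this is a 0/0 indeterminate form.
Expand each to leading order near x = 0: numerator ~ x^2/2, denominator ~ x.
The limit of the ratio is 0.

Final answer: 0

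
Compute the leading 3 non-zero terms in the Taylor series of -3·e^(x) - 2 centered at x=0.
-3·x^2/2 - 3·x - 5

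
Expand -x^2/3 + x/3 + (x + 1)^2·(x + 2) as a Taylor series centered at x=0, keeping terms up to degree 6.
x^3 + 11·x^2/3 + 16·x/3 + 2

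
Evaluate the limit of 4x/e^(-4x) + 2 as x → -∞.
The quotient is an ∞/∞ indeterminate form as x → -∞.
Compare growth rates of the dominant terms (exponentials ≫ polynomials ≫ logarithms), or apply L'Hôpital's rule; the quotient → 0.
Adding the constant: 0 + 2 = 2. Limit = 2.

Final answer: 2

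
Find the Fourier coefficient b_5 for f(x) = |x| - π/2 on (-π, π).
b_5 = (1/π) ∫_{-π}^{π} f(x)·sin(5x) dx.
Evaluate the integral (use parity and integration by parts as needed): b_5 = 0.

Final answer: 0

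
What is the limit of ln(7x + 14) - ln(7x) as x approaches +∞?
This is an ∞ − ∞ indeterminate form.
Combine the logarithms: ln(7x+14) − ln(7x) = ln((7x+14)/(7x)) = ln(1 + 14/(7x)) → ln(1) = 0.
Limit = 0.

Final answer: 0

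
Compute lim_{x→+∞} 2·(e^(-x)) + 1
Evaluate the dominant behaviour as x → +∞; each term tends to a finite value or vanishes.
Limit = 1.

Final answer: 1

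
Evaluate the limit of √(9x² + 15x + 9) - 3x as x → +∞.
As x → +∞: multiply by the conjugate to get (15x+9)/(√(9x²+15x+9)+3x); the denominator ~ 6x, so the limit is 15/6 = 5/2.
Limit = 5/2.

Final answer: 5/2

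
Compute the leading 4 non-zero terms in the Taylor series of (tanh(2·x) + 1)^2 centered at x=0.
-16·x^3/3 + 4·x^2 + 4·x + 1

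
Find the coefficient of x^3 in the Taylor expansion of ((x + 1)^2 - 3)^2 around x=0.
Expand to order 3: ((x + 1)^2 - 3)^2 = 4·x^3 - 8·x + 4 + O(x^4).
The coefficient of x^3 is 4.

Final answer: 4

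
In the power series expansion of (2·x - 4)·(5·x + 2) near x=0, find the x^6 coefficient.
Expand to order 6: (2·x - 4)·(5·x + 2) = 10·x^2 - 16·x - 8 + O(x^7).
The coefficient of x^6 is 0.

Final answer: 0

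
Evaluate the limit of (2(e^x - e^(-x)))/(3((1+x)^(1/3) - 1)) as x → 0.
Both numerator and denominator → 0 as x → 0; this is a 0/0 indeterminate form.
Expand each to leading order near x = 0: numerator ~ 4·x, denominator ~ x.
The limit of the ratio is 4.

Final answer: 4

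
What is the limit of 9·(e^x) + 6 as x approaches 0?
Direct substitution at x = 0 gives 15.

Final answer: 15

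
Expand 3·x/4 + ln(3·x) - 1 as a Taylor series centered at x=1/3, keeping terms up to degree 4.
-3/4 + 15·(x - 1/3)/4 - 9·(x - 1/3)^2/2 + 9·(x - 1/3)^3 - 81·(x - 1/3)^4/4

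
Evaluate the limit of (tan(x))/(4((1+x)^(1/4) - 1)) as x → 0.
Both numerator and denominator → 0 as x → 0; this is a 0/0 indeterminate form.
Expand each to leading order near x = 0: numerator ~ x, denominator ~ x.
The limit of the ratio is 1.

Final answer: 1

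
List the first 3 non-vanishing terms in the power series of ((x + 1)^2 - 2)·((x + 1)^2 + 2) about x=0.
6·x^2 + 4·x - 3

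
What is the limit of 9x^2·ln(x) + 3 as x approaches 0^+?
The product is a 0·∞ indeterminate form at x → 0⁺.
Rewrite the product as 9·ln(x) / x^(-2) and apply L'Hôpital, or use the standard hierarchy x^(-2) ≫ |ln x| as x → 0⁺.
The indeterminate product → 0, so the limit = 3.

Final answer: 3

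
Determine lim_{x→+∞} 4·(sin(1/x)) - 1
Evaluate the dominant behaviour as x → +∞; each term tends to a finite value or vanishes.
Limit = -1.

Final answer: -1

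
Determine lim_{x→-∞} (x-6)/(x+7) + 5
Evaluate the dominant behaviour as x → -∞; each term tends to a finite value or vanishes.
Limit = 6.

Final answer: 6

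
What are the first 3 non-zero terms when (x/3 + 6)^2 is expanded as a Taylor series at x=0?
x^2/9 + 4·x + 36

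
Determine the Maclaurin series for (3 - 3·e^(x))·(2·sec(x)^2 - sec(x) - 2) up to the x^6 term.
-449·x^6/240 - 41·x^5/10 - 17·x^4/8 - 4·x^3 + 3·x^2/2 + 3·x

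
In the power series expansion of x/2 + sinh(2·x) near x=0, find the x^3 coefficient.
Expand to order 3: x/2 + sinh(2·x) = 4·x^3/3 + 5·x/2 + O(x^4).
The coefficient of x^3 is 4/3.

Final answer: 4/3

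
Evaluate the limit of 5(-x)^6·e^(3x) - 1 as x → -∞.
The product is a 0·∞ indeterminate form at x → -∞.
Rewrite the product as 5(-x)^6 / e^(-3x) (an ∞/∞ form) and apply L'Hôpital, or use the standard hierarchy e^(3|x|) ≫ |(-x)^6| as x → -∞.
The indeterminate product → 0, so the limit = -1.

Final answer: -1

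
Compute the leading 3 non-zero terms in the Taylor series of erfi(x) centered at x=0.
x^5/(5·√(π)) + 2·x^3/(3·√(π)) + 2·x/√(π)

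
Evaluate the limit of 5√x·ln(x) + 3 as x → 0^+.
The product is a 0·∞ indeterminate form at x → 0⁺.
Rewrite the product as 5·ln(x) / x^(-1/2) and apply L'Hôpital, or use the standard hierarchy x^(-1/2) ≫ |ln x| as x → 0⁺.
The indeterminate product → 0, so the limit = 3.

Final answer: 3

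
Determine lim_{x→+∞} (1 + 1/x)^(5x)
As x → +∞: write (1 + 1/x)^(5x) = ((1 + 1/x)^x)^5 → (e^1)^5 = e^5.
Limit = e^(5).

Final answer: e^(5)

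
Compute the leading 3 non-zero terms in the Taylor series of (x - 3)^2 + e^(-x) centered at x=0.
3·x^2/2 - 7·x + 10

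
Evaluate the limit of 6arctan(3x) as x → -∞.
Evaluate the dominant behaviour as x → -∞; each term tends to a finite value or vanishes.
Limit = -3·π.

Final answer: -3·π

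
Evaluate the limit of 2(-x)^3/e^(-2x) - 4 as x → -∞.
The quotient is an ∞/∞ indeterminate form as x → -∞.
Compare growth rates of the dominant terms (exponentials ≫ polynomials ≫ logarithms), or apply L'Hôpital's rule; the quotient → 0.
Adding the constant: 0 - 4 = -4. Limit = -4.

Final answer: -4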